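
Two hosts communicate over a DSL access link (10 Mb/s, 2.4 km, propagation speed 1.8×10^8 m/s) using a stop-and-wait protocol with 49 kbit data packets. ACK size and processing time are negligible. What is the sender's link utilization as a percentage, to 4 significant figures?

t_tx = L/R = 49000/10000000 = 0.0049 s.
t_prop = 2400/180000000 = 1.33333e-05 s; RTT = 2.66667e-05 s.
Cycle = t_tx + RTT = 0.00492667 s.
Utilization = t_tx / cycle = 0.0049/0.00492667 = 99.46 %.

99.46 %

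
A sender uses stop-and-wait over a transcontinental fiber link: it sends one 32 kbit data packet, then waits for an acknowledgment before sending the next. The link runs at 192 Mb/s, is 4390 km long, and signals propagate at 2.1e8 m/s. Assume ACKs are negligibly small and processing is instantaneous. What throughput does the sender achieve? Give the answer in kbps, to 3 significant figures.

762 kbps

t_tx = L/R = 32000/192000000 = 0.000166667 s.
t_prop = 4390000/210000000 = 0.0209048 s; RTT = 0.0418095 s.
Cycle = t_tx + RTT = 0.0419762 s.
Throughput = L / cycle = 32000 / 0.0419762 = 762 kbps.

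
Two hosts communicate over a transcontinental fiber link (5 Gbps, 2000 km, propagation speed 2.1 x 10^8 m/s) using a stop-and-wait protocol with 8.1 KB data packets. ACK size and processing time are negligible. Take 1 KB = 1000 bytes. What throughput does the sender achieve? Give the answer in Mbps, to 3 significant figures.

3.40 Mbps

t_tx = L/R = 64800/5000000000 = 1.296e-05 s.
t_prop = 2000000/210000000 = 0.00952381 s; RTT = 0.0190476 s.
Cycle = t_tx + RTT = 0.0190606 s.
Throughput = L / cycle = 64800 / 0.0190606 = 3.40 Mbps.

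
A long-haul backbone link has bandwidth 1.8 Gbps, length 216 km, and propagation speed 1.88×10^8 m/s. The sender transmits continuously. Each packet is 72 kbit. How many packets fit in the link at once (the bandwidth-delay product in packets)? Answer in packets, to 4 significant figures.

Propagation delay = 216000 / 188000000 = 0.00114894 s.
BDP = R × t_prop = 1800000000 × 0.00114894 = 2068090 bits.
In packets of 72000 bits: 28.72 packets.

28.72 packets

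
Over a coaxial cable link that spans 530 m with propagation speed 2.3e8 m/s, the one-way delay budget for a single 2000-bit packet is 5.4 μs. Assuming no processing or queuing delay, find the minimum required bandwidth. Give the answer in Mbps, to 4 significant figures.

Propagation delay = 530 / 2.3e+08 = 2.30435 μs.
Transmission budget = 5.4 − 2.30435 = 3.09565 μs.
R ≥ L / t_tx = 2000 bits / 3.09565e-06 s = 646.1 Mbps.

646.1 Mbps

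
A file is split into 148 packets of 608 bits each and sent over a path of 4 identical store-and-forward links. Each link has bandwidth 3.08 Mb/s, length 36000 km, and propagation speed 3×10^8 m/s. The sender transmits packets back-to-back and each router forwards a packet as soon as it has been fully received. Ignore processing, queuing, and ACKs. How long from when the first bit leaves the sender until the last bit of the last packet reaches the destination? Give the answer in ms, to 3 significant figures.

Per-hop transmission t_tx = L/R = 608/3080000 = 0.197403 ms.
Per-hop propagation t_prop = 36000000/300000000 = 120 ms.
Pipeline fill: first packet needs 4·t_tx to clear all hops; remaining 147 packets each add one t_tx.
Total = (4+148-1)·t_tx + 4·t_prop = 151·0.197403 + 4·120 = 510 ms.

510 ms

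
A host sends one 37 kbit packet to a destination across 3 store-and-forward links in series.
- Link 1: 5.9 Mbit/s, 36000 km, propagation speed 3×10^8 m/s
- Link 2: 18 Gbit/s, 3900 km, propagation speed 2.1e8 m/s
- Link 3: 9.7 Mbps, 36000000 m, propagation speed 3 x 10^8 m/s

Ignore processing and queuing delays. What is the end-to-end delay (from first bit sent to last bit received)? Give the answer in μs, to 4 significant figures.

268700 μs

L = 37000 bits.
Transmission delays (L/R per hop): 6271.19, 2.05556, 3814.43 μs; sum = 10087.7 μs.
Propagation delays (d/s per hop): 120000, 18571.4, 120000 μs; sum = 258571 μs.
End-to-end = 268700 μs.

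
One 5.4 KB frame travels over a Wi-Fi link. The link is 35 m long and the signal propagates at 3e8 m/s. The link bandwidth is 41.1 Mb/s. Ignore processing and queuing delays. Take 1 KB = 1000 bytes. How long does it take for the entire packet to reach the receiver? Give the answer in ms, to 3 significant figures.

L = 43200 bits.
Transmission delay = L/R = 43200 / 41100000 = 1.05109 ms.
Propagation delay = d/s = 35 m / 300000000 m/s = 0.000116667 ms.
Total = 1.05 ms.

1.05 ms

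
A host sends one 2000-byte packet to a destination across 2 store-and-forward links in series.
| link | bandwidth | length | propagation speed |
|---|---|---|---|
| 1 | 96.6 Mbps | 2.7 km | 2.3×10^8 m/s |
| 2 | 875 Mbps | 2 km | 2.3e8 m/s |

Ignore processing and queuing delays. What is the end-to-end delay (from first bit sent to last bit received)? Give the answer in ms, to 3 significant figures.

0.204 ms

L = 2000 × 8 = 16000 bits.
Transmission delays (L/R per hop): 0.165631, 0.0182857 ms; sum = 0.183917 ms.
Propagation delays (d/s per hop): 0.0117391, 0.00869565 ms; sum = 0.0204348 ms.
End-to-end = 0.204 ms.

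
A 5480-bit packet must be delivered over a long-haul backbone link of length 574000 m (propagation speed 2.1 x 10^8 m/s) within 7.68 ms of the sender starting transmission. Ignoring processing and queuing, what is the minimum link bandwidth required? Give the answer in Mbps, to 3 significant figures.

1.11 Mbps

Propagation delay = 574000 / 210000000 = 2.73333 ms.
Transmission budget = 7.68 − 2.73333 = 4.94667 ms.
R ≥ L / t_tx = 5480 bits / 0.00494667 s = 1.11 Mbps.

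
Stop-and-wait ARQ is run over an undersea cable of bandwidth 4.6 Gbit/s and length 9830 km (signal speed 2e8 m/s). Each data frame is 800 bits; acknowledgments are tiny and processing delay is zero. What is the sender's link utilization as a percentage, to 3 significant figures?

t_tx = L/R = 800/4600000000 = 1.73913e-07 s.
t_prop = 9830000/200000000 = 0.04915 s; RTT = 0.0983 s.
Cycle = t_tx + RTT = 0.0983002 s.
Utilization = t_tx / cycle = 1.73913e-07/0.0983002 = 0.000177 %.

0.000177 %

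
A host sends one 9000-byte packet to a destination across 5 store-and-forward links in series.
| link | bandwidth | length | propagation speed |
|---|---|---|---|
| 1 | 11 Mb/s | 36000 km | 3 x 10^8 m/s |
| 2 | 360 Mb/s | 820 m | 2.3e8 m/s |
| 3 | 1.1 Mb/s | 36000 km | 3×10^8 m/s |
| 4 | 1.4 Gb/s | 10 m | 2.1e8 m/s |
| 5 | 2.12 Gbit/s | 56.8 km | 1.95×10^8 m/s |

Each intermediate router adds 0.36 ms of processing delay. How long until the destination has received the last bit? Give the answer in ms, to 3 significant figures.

314 ms

L = 9000 × 8 = 72000 bits.
Transmission delays (L/R per hop): 6.54545, 0.2, 65.4545, 0.0514286, 0.0339623 ms; sum = 72.2854 ms.
Propagation delays (d/s per hop): 120, 0.00356522, 120, 4.7619e-05, 0.291282 ms; sum = 240.295 ms.
Processing at 4 router(s): 4 × 0.36 ms = 1.44 ms.
End-to-end = 314 ms.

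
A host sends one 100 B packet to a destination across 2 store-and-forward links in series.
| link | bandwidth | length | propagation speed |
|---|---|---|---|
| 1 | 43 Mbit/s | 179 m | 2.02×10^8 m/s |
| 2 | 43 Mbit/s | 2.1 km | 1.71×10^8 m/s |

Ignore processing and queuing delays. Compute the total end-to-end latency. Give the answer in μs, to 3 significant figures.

L = 100 × 8 = 800 bits.
Transmission delay per hop = L/R = 800/43000000 = 18.6047 μs; 2 hops → 37.2093 μs.
Propagation delays (d/s per hop): 0.886139, 12.2807 μs; sum = 13.1668 μs.
End-to-end = 50.4 μs.

50.4 μs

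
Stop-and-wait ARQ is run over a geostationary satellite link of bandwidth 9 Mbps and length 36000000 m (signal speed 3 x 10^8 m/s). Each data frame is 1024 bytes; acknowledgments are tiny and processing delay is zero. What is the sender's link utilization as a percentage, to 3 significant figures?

0.378 %

t_tx = L/R = 8192/9000000 = 0.000910222 s.
t_prop = 36000000/300000000 = 0.12 s; RTT = 0.24 s.
Cycle = t_tx + RTT = 0.24091 s.
Utilization = t_tx / cycle = 0.000910222/0.24091 = 0.378 %.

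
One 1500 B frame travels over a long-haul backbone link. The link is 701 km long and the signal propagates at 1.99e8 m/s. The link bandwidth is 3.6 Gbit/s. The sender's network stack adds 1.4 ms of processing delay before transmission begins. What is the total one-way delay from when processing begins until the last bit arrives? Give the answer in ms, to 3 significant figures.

4.93 ms

L = 1500 × 8 = 12000 bits.
Transmission delay = L/R = 12000 / 3600000000 = 0.00333333 ms.
Propagation delay = d/s = 701000 m / 199000000 m/s = 3.52261 ms.
Plus processing delay 1.4 ms = 1.4 ms.
Total = 4.93 ms.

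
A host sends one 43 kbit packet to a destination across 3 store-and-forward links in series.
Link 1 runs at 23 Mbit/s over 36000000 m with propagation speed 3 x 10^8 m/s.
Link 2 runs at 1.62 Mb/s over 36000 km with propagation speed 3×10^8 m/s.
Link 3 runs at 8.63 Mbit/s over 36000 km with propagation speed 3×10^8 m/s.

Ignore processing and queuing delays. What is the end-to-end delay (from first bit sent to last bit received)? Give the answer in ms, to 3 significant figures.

393 ms

L = 43000 bits.
Transmission delays (L/R per hop): 1.86957, 26.5432, 4.98262 ms; sum = 33.3954 ms.
Propagation delays (d/s per hop): 120, 120, 120 ms; sum = 360 ms.
End-to-end = 393 ms.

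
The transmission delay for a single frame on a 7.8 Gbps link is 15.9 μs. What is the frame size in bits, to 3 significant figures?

124000 bits

L = R × t_tx = 7800000000 b/s × 1.59e-05 s = 124020 bits.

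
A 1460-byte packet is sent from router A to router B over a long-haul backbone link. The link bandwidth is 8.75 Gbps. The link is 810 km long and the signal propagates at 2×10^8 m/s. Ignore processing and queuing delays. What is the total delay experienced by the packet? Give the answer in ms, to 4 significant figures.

L = 1460 × 8 = 11680 bits.
Transmission delay = L/R = 11680 / 8750000000 = 0.00133486 ms.
Propagation delay = d/s = 810000 m / 200000000 m/s = 4.05 ms.
Total = 4.051 ms.

4.051 ms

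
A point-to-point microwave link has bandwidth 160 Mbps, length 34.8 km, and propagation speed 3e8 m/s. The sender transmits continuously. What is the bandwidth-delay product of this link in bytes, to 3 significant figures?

2320 bytes

Propagation delay = 34800 / 300000000 = 0.000116 s.
BDP = R × t_prop = 160000000 × 0.000116 = 18560 bits.
In bytes: 18560/8 = 2320 bytes.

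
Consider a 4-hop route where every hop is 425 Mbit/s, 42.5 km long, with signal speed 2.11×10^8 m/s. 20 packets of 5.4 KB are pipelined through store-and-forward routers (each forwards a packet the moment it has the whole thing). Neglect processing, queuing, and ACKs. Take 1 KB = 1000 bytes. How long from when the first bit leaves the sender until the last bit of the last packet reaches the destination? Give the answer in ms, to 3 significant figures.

Per-hop transmission t_tx = L/R = 43200/425000000 = 0.101647 ms.
Per-hop propagation t_prop = 42500/211000000 = 0.201422 ms.
Pipeline fill: first packet needs 4·t_tx to clear all hops; remaining 19 packets each add one t_tx.
Total = (4+20-1)·t_tx + 4·t_prop = 23·0.101647 + 4·0.201422 = 3.14 ms.

3.14 ms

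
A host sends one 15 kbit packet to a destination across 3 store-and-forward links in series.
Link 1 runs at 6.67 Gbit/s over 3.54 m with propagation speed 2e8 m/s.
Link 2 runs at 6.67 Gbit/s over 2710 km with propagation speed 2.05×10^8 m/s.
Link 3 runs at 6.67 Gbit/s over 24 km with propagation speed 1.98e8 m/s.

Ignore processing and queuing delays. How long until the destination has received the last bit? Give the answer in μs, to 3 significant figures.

L = 15000 bits.
Transmission delay per hop = L/R = 15000/6670000000 = 2.24888 μs; 3 hops → 6.74663 μs.
Propagation delays (d/s per hop): 0.0177, 13219.5, 121.212 μs; sum = 13340.7 μs.
End-to-end = 13300 μs.

13300 μs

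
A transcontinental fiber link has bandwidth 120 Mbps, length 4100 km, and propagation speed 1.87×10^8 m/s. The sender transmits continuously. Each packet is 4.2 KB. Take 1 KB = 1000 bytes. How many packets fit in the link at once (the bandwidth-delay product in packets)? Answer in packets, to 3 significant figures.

Propagation delay = 4100000 / 187000000 = 0.0219251 s.
BDP = R × t_prop = 120000000 × 0.0219251 = 2631020 bits.
In packets of 33600 bits: 78.3 packets.

78.3 packets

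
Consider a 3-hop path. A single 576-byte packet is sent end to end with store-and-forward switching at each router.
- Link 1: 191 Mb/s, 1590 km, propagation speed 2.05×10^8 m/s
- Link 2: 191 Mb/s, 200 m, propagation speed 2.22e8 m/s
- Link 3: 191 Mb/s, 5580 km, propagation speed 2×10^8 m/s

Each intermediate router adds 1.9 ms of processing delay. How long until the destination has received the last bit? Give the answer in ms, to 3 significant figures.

39.5 ms

L = 576 × 8 = 4608 bits.
Transmission delay per hop = L/R = 4608/191000000 = 0.0241257 ms; 3 hops → 0.072377 ms.
Propagation delays (d/s per hop): 7.7561, 0.000900901, 27.9 ms; sum = 35.657 ms.
Processing at 2 router(s): 2 × 1.9 ms = 3.8 ms.
End-to-end = 39.5 ms.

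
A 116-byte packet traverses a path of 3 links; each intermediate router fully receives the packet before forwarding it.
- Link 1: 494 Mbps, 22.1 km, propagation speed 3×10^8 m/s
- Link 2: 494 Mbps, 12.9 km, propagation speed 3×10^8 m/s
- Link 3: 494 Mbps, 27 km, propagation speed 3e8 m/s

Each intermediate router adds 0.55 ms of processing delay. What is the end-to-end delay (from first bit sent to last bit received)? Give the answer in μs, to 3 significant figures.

L = 116 × 8 = 928 bits.
Transmission delay per hop = L/R = 928/494000000 = 1.87854 μs; 3 hops → 5.63563 μs.
Propagation delays (d/s per hop): 73.6667, 43, 90 μs; sum = 206.667 μs.
Processing at 2 router(s): 2 × 0.55 ms = 1100 μs.
End-to-end = 1310 μs.

1310 μs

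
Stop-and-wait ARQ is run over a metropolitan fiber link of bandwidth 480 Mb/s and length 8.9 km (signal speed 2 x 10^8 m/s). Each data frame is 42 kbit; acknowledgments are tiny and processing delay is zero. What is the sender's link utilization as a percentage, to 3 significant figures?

49.6 %

t_tx = L/R = 42000/480000000 = 8.75e-05 s.
t_prop = 8900/200000000 = 4.45e-05 s; RTT = 8.9e-05 s.
Cycle = t_tx + RTT = 0.0001765 s.
Utilization = t_tx / cycle = 8.75e-05/0.0001765 = 49.6 %.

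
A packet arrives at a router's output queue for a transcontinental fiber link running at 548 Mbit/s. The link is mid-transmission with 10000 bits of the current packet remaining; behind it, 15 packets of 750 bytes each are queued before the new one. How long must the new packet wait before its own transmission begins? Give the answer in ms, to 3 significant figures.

Each queued packet: L/R = 6000/548000000 = 0.0109489 ms.
15 queued → 0.164234 ms.
Plus remaining 10000 bits of current packet: 0.0182482 ms.
Queuing delay = 0.182 ms.

0.182 ms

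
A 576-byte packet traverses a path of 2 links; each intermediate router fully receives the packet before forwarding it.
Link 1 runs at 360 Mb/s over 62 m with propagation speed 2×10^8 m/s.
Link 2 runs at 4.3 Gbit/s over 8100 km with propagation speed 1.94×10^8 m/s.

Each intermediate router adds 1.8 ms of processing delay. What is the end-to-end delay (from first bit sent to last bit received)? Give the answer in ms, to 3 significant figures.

43.6 ms

L = 576 × 8 = 4608 bits.
Transmission delays (L/R per hop): 0.0128, 0.00107163 ms; sum = 0.0138716 ms.
Propagation delays (d/s per hop): 0.00031, 41.7526 ms; sum = 41.7529 ms.
Processing at 1 router(s): 1 × 1.8 ms = 1.8 ms.
End-to-end = 43.6 ms.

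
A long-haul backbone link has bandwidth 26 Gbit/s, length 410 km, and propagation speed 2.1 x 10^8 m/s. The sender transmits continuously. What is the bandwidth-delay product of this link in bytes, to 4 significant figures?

6345000 bytes

Propagation delay = 410000 / 210000000 = 0.00195238 s.
BDP = R × t_prop = 26000000000 × 0.00195238 = 50761900 bits.
In bytes: 50761900/8 = 6345000 bytes.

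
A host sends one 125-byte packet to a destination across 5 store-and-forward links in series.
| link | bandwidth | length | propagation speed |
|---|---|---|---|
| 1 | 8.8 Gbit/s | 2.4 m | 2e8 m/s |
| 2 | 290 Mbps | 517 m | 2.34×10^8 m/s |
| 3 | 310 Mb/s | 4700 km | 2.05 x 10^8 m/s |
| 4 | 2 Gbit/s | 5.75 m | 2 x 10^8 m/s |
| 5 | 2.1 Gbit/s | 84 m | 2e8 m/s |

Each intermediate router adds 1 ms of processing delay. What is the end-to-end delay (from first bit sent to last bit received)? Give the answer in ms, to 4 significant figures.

L = 125 × 8 = 1000 bits.
Transmission delays (L/R per hop): 0.000113636, 0.00344828, 0.00322581, 0.0005, 0.00047619 ms; sum = 0.00776391 ms.
Propagation delays (d/s per hop): 1.2e-05, 0.0022094, 22.9268, 2.875e-05, 0.00042 ms; sum = 22.9295 ms.
Processing at 4 router(s): 4 × 1 ms = 4 ms.
End-to-end = 26.94 ms.

26.94 ms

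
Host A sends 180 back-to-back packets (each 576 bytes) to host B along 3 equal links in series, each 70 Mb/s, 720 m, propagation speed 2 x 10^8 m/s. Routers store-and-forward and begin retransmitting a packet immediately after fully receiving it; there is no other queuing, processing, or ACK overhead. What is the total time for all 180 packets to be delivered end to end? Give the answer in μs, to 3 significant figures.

Per-hop transmission t_tx = L/R = 4608/70000000 = 65.8286 μs.
Per-hop propagation t_prop = 720/200000000 = 3.6 μs.
Pipeline fill: first packet needs 3·t_tx to clear all hops; remaining 179 packets each add one t_tx.
Total = (3+180-1)·t_tx + 3·t_prop = 182·65.8286 + 3·3.6 = 12000 μs.

12000 μs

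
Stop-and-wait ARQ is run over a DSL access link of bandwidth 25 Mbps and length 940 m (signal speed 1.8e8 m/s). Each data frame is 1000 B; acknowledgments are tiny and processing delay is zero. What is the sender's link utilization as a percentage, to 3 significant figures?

96.8 %

t_tx = L/R = 8000/25000000 = 0.00032 s.
t_prop = 940/180000000 = 5.22222e-06 s; RTT = 1.04444e-05 s.
Cycle = t_tx + RTT = 0.000330444 s.
Utilization = t_tx / cycle = 0.00032/0.000330444 = 96.8 %.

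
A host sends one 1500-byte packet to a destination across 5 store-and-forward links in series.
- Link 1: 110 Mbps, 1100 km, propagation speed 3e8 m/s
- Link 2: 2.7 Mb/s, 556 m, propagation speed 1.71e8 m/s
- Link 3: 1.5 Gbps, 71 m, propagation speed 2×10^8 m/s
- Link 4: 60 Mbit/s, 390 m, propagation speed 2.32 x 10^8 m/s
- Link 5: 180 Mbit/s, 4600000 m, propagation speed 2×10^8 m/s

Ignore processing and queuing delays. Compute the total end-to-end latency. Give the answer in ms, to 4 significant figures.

L = 1500 × 8 = 12000 bits.
Transmission delays (L/R per hop): 0.109091, 4.44444, 0.008, 0.2, 0.0666667 ms; sum = 4.8282 ms.
Propagation delays (d/s per hop): 3.66667, 0.00325146, 0.000355, 0.00168103, 23 ms; sum = 26.672 ms.
End-to-end = 31.50 ms.

31.50 ms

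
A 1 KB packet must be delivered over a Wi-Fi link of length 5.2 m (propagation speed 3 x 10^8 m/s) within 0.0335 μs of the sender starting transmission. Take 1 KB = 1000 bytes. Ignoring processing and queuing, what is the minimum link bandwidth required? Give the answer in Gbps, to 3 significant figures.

495 Gbps

L = 8000 bits.
Propagation delay = 5.2 / 300000000 = 0.0173333 μs.
Transmission budget = 0.0335 − 0.0173333 = 0.0161667 μs.
R ≥ L / t_tx = 8000 bits / 1.61667e-08 s = 495 Gbps.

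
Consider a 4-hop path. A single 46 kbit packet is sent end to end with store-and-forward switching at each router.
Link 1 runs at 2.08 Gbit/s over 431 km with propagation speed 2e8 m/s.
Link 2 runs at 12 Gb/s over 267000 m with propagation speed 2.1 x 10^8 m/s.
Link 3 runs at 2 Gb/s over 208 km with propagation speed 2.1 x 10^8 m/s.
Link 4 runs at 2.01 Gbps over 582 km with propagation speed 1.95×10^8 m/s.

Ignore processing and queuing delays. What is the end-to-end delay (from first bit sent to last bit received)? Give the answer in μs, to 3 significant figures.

L = 46000 bits.
Transmission delays (L/R per hop): 22.1154, 3.83333, 23, 22.8856 μs; sum = 71.8343 μs.
Propagation delays (d/s per hop): 2155, 1271.43, 990.476, 2984.62 μs; sum = 7401.52 μs.
End-to-end = 7470 μs.

7470 μs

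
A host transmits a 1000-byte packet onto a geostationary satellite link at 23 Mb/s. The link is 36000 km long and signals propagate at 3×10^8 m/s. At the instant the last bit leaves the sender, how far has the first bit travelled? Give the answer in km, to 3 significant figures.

t_tx = L/R = 8000/23000000 = 0.000347826 s.
Distance = s × t_tx = 300000000 × 0.000347826 = 104 km.

104 km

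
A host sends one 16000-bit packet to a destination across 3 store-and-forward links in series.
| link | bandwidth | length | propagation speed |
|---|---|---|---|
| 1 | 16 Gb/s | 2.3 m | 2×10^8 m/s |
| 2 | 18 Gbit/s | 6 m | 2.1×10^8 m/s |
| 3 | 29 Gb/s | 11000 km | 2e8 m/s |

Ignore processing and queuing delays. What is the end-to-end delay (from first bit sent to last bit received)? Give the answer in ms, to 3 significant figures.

55.0 ms

Transmission delays (L/R per hop): 0.001, 0.000888889, 0.000551724 ms; sum = 0.00244061 ms.
Propagation delays (d/s per hop): 1.15e-05, 2.85714e-05, 55 ms; sum = 55 ms.
End-to-end = 55.0 ms.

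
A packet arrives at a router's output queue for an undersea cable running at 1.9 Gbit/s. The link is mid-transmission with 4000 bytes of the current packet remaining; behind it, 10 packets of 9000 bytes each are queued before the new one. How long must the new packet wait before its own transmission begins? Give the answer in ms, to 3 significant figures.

0.396 ms

Each queued packet: L/R = 72000/1900000000 = 0.0378947 ms.
10 queued → 0.378947 ms.
Plus remaining 32000 bits of current packet: 0.0168421 ms.
Queuing delay = 0.396 ms.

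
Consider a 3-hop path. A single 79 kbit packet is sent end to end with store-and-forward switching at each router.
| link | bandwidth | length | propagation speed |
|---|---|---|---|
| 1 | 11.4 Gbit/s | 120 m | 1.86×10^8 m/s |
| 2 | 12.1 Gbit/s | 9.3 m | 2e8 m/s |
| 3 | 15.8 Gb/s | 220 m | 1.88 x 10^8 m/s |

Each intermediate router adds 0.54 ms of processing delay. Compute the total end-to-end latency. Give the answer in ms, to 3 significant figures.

1.10 ms

L = 79000 bits.
Transmission delays (L/R per hop): 0.00692982, 0.00652893, 0.005 ms; sum = 0.0184588 ms.
Propagation delays (d/s per hop): 0.000645161, 4.65e-05, 0.00117021 ms; sum = 0.00186187 ms.
Processing at 2 router(s): 2 × 0.54 ms = 1.08 ms.
End-to-end = 1.10 ms.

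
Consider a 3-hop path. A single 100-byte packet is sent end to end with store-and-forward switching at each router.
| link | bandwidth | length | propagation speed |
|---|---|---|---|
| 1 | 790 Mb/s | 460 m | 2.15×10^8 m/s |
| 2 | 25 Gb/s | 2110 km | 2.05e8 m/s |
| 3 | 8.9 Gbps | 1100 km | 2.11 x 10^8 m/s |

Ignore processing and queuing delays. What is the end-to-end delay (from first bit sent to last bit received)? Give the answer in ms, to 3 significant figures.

15.5 ms

L = 100 × 8 = 800 bits.
Transmission delays (L/R per hop): 0.00101266, 3.2e-05, 8.98876e-05 ms; sum = 0.00113455 ms.
Propagation delays (d/s per hop): 0.00213953, 10.2927, 5.21327 ms; sum = 15.5081 ms.
End-to-end = 15.5 ms.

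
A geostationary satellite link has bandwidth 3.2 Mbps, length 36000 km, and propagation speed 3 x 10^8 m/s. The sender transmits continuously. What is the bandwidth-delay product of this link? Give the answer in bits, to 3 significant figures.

384000 bits

Propagation delay = 36000000 / 300000000 = 0.12 s.
BDP = R × t_prop = 3200000 × 0.12 = 384000 bits.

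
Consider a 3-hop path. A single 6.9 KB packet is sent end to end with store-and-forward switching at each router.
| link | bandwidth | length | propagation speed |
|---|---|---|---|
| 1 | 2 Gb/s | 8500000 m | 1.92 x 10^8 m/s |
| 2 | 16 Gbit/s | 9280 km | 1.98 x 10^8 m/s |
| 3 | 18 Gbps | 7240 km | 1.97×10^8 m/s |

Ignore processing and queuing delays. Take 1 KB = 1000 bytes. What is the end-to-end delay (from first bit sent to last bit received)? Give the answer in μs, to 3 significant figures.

128000 μs

L = 55200 bits.
Transmission delays (L/R per hop): 27.6, 3.45, 3.06667 μs; sum = 34.1167 μs.
Propagation delays (d/s per hop): 44270.8, 46868.7, 36751.3 μs; sum = 127891 μs.
End-to-end = 128000 μs.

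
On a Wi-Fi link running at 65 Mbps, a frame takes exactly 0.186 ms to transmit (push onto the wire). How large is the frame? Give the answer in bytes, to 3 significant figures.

1510 bytes

L = R × t_tx = 65000000 b/s × 0.000186 s = 12090 bits.
In bytes: 12090 / 8 = 1510 bytes.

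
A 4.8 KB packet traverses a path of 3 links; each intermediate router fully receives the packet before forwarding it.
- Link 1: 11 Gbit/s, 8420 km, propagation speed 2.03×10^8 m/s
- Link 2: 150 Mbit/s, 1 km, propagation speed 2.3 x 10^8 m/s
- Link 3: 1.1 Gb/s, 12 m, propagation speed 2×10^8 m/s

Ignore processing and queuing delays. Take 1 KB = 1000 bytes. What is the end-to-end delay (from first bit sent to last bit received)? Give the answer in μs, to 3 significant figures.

L = 38400 bits.
Transmission delays (L/R per hop): 3.49091, 256, 34.9091 μs; sum = 294.4 μs.
Propagation delays (d/s per hop): 41477.8, 4.34783, 0.06 μs; sum = 41482.2 μs.
End-to-end = 41800 μs.

41800 μs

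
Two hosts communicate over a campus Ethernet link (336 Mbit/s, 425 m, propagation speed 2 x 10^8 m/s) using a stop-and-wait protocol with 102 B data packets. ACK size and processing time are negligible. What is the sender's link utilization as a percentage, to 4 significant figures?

36.36 %

t_tx = L/R = 816/336000000 = 2.42857e-06 s.
t_prop = 425/200000000 = 2.125e-06 s; RTT = 4.25e-06 s.
Cycle = t_tx + RTT = 6.67857e-06 s.
Utilization = t_tx / cycle = 2.42857e-06/6.67857e-06 = 36.36 %.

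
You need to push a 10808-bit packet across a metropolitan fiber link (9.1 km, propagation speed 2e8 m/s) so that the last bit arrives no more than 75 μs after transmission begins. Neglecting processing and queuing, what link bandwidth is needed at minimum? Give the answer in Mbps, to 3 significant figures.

366 Mbps

Propagation delay = 9100 / 200000000 = 45.5 μs.
Transmission budget = 75 − 45.5 = 29.5 μs.
R ≥ L / t_tx = 10808 bits / 2.95e-05 s = 366 Mbps.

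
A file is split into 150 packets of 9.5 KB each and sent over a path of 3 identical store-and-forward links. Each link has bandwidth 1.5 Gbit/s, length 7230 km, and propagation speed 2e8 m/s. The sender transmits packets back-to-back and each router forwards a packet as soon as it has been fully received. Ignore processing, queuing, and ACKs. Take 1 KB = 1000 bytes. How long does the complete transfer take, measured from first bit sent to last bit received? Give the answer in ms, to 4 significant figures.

116.2 ms

Per-hop transmission t_tx = L/R = 76000/1500000000 = 0.0506667 ms.
Per-hop propagation t_prop = 7230000/200000000 = 36.15 ms.
Pipeline fill: first packet needs 3·t_tx to clear all hops; remaining 149 packets each add one t_tx.
Total = (3+150-1)·t_tx + 3·t_prop = 152·0.0506667 + 3·36.15 = 116.2 ms.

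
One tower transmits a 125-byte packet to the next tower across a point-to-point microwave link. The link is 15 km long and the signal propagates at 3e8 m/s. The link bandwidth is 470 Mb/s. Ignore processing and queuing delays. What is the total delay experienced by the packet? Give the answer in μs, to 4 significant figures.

52.13 μs

L = 125 × 8 = 1000 bits.
Transmission delay = L/R = 1000 / 470000000 = 2.12766 μs.
Propagation delay = d/s = 15000 m / 300000000 m/s = 50 μs.
Total = 52.13 μs.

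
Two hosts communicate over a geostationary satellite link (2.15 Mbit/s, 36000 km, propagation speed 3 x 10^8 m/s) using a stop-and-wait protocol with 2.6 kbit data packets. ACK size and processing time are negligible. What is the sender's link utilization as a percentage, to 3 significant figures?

0.501 %

t_tx = L/R = 2600/2150000 = 0.0012093 s.
t_prop = 36000000/300000000 = 0.12 s; RTT = 0.24 s.
Cycle = t_tx + RTT = 0.241209 s.
Utilization = t_tx / cycle = 0.0012093/0.241209 = 0.501 %.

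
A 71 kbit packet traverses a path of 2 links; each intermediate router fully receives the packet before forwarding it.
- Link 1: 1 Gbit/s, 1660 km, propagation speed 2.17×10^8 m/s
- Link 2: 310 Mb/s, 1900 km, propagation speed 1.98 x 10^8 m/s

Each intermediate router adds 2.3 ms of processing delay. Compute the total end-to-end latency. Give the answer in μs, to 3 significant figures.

19800 μs

L = 71000 bits.
Transmission delays (L/R per hop): 71, 229.032 μs; sum = 300.032 μs.
Propagation delays (d/s per hop): 7649.77, 9595.96 μs; sum = 17245.7 μs.
Processing at 1 router(s): 1 × 2.3 ms = 2300 μs.
End-to-end = 19800 μs.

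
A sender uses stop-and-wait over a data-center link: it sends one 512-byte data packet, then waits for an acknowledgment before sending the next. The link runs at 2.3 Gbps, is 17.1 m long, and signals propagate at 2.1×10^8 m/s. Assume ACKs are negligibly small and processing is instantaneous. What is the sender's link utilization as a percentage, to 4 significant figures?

91.62 %

t_tx = L/R = 4096/2300000000 = 1.78087e-06 s.
t_prop = 17.1/210000000 = 8.14286e-08 s; RTT = 1.62857e-07 s.
Cycle = t_tx + RTT = 1.94373e-06 s.
Utilization = t_tx / cycle = 1.78087e-06/1.94373e-06 = 91.62 %.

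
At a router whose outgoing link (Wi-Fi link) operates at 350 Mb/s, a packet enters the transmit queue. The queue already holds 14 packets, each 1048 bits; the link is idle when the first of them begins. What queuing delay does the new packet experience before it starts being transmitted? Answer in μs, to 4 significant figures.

Each queued packet: L/R = 1048/350000000 = 2.99429 μs.
14 queued → 41.92 μs.
Queuing delay = 41.92 μs.

41.92 μs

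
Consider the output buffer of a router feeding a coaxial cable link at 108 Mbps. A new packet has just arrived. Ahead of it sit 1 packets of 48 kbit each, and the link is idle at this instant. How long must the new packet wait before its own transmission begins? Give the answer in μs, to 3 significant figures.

Each queued packet: L/R = 48000/108000000 = 444.444 μs.
1 queued → 444.444 μs.
Queuing delay = 444 μs.

444 μs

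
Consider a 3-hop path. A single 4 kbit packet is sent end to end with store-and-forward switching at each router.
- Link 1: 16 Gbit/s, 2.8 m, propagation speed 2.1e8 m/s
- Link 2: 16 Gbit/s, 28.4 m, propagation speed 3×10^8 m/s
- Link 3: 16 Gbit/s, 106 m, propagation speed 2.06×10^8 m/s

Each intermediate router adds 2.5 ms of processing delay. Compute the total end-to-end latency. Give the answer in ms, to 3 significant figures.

L = 4000 bits.
Transmission delay per hop = L/R = 4000/16000000000 = 0.00025 ms; 3 hops → 0.00075 ms.
Propagation delays (d/s per hop): 1.33333e-05, 9.46667e-05, 0.000514563 ms; sum = 0.000622563 ms.
Processing at 2 router(s): 2 × 2.5 ms = 5 ms.
End-to-end = 5.00 ms.

5.00 ms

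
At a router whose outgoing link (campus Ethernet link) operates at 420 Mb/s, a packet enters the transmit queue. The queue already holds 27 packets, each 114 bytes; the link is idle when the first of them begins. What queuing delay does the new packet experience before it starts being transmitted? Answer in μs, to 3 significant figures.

Each queued packet: L/R = 912/420000000 = 2.17143 μs.
27 queued → 58.6286 μs.
Queuing delay = 58.6 μs.

58.6 μs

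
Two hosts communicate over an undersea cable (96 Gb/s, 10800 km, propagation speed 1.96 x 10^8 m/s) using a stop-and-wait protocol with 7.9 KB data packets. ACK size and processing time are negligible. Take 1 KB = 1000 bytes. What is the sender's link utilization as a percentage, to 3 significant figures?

0.000597 %

t_tx = L/R = 63200/96000000000 = 6.58333e-07 s.
t_prop = 10800000/196000000 = 0.055102 s; RTT = 0.110204 s.
Cycle = t_tx + RTT = 0.110205 s.
Utilization = t_tx / cycle = 6.58333e-07/0.110205 = 0.000597 %.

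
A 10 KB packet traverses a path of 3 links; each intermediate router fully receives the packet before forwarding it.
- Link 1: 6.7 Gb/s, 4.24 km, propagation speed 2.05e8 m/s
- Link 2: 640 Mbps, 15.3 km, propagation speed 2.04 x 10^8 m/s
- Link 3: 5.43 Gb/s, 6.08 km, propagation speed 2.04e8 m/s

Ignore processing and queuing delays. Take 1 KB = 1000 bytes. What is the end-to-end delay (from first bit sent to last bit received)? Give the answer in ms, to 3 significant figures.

0.277 ms

L = 80000 bits.
Transmission delays (L/R per hop): 0.0119403, 0.125, 0.014733 ms; sum = 0.151673 ms.
Propagation delays (d/s per hop): 0.0206829, 0.075, 0.0298039 ms; sum = 0.125487 ms.
End-to-end = 0.277 ms.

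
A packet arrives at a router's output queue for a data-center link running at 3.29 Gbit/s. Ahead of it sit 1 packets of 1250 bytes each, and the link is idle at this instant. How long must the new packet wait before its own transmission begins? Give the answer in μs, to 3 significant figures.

Each queued packet: L/R = 10000/3290000000 = 3.03951 μs.
1 queued → 3.03951 μs.
Queuing delay = 3.04 μs.

3.04 μs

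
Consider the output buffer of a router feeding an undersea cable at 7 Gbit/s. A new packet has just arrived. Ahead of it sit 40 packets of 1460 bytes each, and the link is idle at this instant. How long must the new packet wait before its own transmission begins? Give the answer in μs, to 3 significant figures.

66.7 μs

Each queued packet: L/R = 11680/7000000000 = 1.66857 μs.
40 queued → 66.7429 μs.
Queuing delay = 66.7 μs.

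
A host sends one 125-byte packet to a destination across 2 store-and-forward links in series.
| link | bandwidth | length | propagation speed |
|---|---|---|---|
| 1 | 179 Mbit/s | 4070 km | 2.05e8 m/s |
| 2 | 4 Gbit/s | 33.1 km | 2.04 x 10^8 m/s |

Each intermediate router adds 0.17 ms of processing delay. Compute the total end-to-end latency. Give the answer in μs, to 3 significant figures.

L = 125 × 8 = 1000 bits.
Transmission delays (L/R per hop): 5.58659, 0.25 μs; sum = 5.83659 μs.
Propagation delays (d/s per hop): 19853.7, 162.255 μs; sum = 20015.9 μs.
Processing at 1 router(s): 1 × 0.17 ms = 170 μs.
End-to-end = 20200 μs.

20200 μs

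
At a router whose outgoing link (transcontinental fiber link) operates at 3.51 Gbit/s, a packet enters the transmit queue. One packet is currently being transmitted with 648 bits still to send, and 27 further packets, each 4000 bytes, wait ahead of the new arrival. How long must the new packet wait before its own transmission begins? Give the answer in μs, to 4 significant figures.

Each queued packet: L/R = 32000/3510000000 = 9.11681 μs.
27 queued → 246.154 μs.
Plus remaining 648 bits of current packet: 0.184615 μs.
Queuing delay = 246.3 μs.

246.3 μs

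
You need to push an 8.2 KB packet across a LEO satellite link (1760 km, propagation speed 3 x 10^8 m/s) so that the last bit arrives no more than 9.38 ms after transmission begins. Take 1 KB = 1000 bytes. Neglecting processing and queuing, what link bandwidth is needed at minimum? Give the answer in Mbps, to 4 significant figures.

18.67 Mbps

L = 65600 bits.
Propagation delay = 1760000 / 300000000 = 5.86667 ms.
Transmission budget = 9.38 − 5.86667 = 3.51333 ms.
R ≥ L / t_tx = 65600 bits / 0.00351333 s = 18.67 Mbps.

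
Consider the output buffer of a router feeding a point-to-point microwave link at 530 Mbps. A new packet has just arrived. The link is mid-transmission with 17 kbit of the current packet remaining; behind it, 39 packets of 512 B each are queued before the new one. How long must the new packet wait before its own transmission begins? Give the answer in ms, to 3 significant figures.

Each queued packet: L/R = 4096/530000000 = 0.0077283 ms.
39 queued → 0.301404 ms.
Plus remaining 17000 bits of current packet: 0.0320755 ms.
Queuing delay = 0.333 ms.

0.333 ms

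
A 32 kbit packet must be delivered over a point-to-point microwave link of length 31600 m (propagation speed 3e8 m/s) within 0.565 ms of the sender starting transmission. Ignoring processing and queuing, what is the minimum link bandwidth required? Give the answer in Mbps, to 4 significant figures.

Propagation delay = 31600 / 300000000 = 0.105333 ms.
Transmission budget = 0.565 − 0.105333 = 0.459667 ms.
R ≥ L / t_tx = 32000 bits / 0.000459667 s = 69.62 Mbps.

69.62 Mbps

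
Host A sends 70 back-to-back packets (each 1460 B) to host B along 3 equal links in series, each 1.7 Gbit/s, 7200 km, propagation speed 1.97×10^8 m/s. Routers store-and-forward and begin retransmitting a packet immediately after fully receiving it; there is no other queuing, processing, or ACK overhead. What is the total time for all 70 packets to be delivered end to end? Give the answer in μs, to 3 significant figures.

110000 μs

Per-hop transmission t_tx = L/R = 11680/1700000000 = 6.87059 μs.
Per-hop propagation t_prop = 7200000/197000000 = 36548.2 μs.
Pipeline fill: first packet needs 3·t_tx to clear all hops; remaining 69 packets each add one t_tx.
Total = (3+70-1)·t_tx + 3·t_prop = 72·6.87059 + 3·36548.2 = 110000 μs.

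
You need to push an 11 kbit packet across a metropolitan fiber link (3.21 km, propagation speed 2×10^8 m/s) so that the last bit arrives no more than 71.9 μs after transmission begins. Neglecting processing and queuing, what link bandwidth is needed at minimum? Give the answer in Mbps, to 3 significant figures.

Propagation delay = 3210 / 200000000 = 16.05 μs.
Transmission budget = 71.9 − 16.05 = 55.85 μs.
R ≥ L / t_tx = 11000 bits / 5.585e-05 s = 197 Mbps.

197 Mbps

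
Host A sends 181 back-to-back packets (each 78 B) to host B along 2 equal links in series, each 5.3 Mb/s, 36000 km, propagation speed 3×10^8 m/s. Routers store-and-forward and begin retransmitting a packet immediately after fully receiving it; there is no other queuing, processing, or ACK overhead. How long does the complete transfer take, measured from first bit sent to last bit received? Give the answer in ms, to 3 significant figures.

261 ms

Per-hop transmission t_tx = L/R = 624/5300000 = 0.117736 ms.
Per-hop propagation t_prop = 36000000/300000000 = 120 ms.
Pipeline fill: first packet needs 2·t_tx to clear all hops; remaining 180 packets each add one t_tx.
Total = (2+181-1)·t_tx + 2·t_prop = 182·0.117736 + 2·120 = 261 ms.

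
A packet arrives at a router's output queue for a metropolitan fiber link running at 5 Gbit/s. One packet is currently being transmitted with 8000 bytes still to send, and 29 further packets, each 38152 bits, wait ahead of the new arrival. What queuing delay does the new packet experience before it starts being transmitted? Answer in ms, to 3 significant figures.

Each queued packet: L/R = 38152/5000000000 = 0.0076304 ms.
29 queued → 0.221282 ms.
Plus remaining 64000 bits of current packet: 0.0128 ms.
Queuing delay = 0.234 ms.

0.234 ms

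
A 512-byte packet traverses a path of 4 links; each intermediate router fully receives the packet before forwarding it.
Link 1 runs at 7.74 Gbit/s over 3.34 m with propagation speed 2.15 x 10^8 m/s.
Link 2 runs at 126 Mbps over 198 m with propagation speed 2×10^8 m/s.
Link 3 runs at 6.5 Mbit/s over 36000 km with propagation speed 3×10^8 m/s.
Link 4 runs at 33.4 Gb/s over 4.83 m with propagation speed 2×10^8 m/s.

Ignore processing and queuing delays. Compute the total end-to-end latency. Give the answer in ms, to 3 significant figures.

L = 512 × 8 = 4096 bits.
Transmission delays (L/R per hop): 0.000529199, 0.0325079, 0.630154, 0.000122635 ms; sum = 0.663314 ms.
Propagation delays (d/s per hop): 1.55349e-05, 0.00099, 120, 2.415e-05 ms; sum = 120.001 ms.
End-to-end = 121 ms.

121 ms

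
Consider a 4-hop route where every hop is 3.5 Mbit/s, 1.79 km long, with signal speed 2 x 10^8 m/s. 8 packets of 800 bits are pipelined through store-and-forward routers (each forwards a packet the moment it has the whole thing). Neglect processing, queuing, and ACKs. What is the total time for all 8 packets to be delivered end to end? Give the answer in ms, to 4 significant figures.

Per-hop transmission t_tx = L/R = 800/3500000 = 0.228571 ms.
Per-hop propagation t_prop = 1790/200000000 = 0.00895 ms.
Pipeline fill: first packet needs 4·t_tx to clear all hops; remaining 7 packets each add one t_tx.
Total = (4+8-1)·t_tx + 4·t_prop = 11·0.228571 + 4·0.00895 = 2.550 ms.

2.550 ms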